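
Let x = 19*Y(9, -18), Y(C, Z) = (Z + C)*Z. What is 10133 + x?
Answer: 13211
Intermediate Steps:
Y(C, Z) = Z*(C + Z) (Y(C, Z) = (C + Z)*Z = Z*(C + Z))
x = 3078 (x = 19*(-18*(9 - 18)) = 19*(-18*(-9)) = 19*162 = 3078)
10133 + x = 10133 + 3078 = 13211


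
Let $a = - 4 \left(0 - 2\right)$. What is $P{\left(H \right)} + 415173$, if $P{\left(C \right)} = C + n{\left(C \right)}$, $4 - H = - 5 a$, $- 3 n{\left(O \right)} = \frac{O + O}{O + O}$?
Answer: $\frac{1245650}{3} \approx 4.1522 \cdot 10^{5}$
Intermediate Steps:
$a = 8$ ($a = \left(-4\right) \left(-2\right) = 8$)
$n{\left(O \right)} = - \frac{1}{3}$ ($n{\left(O \right)} = - \frac{\left(O + O\right) \frac{1}{O + O}}{3} = - \frac{2 O \frac{1}{2 O}}{3} = \left(- \frac{1}{3}\right) 1 = - \frac{1}{3}$)
$H = 44$ ($H = 4 - \left(-5\right) 8 = 4 - -40 = 4 + 40 = 44$)
$P{\left(C \right)} = - \frac{1}{3} + C$ ($P{\left(C \right)} = C - \frac{1}{3} = - \frac{1}{3} + C$)
$P{\left(H \right)} + 415173 = \left(- \frac{1}{3} + 44\right) + 415173 = \frac{131}{3} + 415173 = \frac{1245650}{3}$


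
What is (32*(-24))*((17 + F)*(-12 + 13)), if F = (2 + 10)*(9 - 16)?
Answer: 51456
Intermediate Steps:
F = -84 (F = 12*(-7) = -84)
(32*(-24))*((17 + F)*(-12 + 13)) = (32*(-24))*((17 - 84)*(-12 + 13)) = -(-51456) = -768*(-67) = 51456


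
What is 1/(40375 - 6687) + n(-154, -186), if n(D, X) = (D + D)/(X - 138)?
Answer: 2594057/2728728 ≈ 0.95065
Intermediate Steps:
n(D, X) = 2*D/(-138 + X) (n(D, X) = (2*D)/(-138 + X) = 2*D/(-138 + X))
1/(40375 - 6687) + n(-154, -186) = 1/(40375 - 6687) + 2*(-154)/(-138 - 186) = 1/33688 + 2*(-154)/(-324) = 1/33688 + 2*(-154)*(-1/324) = 1/33688 + 77/81 = 2594057/2728728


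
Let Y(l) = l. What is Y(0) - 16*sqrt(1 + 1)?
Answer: -16*sqrt(2) ≈ -22.627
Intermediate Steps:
Y(0) - 16*sqrt(1 + 1) = 0 - 16*sqrt(1 + 1) = 0 - 16*sqrt(2) = -16*sqrt(2)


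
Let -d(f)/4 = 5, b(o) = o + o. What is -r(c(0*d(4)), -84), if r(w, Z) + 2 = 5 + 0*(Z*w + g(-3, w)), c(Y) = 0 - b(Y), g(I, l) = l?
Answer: -3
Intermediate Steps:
b(o) = 2*o
d(f) = -20 (d(f) = -4*5 = -20)
c(Y) = -2*Y (c(Y) = 0 - 2*Y = -2*Y)
r(w, Z) = 3 (r(w, Z) = -2 + (5 + 0*(Z*w + w)) = -2 + (5 + 0*(w + Z*w)) = -2 + (5 + 0) = -2 + 5 = 3)
-r(c(0*d(4)), -84) = -1*3 = -3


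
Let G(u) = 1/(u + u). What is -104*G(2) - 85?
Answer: -111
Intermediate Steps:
G(u) = 1/(2*u)
-104*G(2) - 85 = -52/2 - 85 = -104*¼ - 85 = -26 - 85 = -111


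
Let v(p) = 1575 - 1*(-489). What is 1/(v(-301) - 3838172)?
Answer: -1/3836108 ≈ -2.6068e-7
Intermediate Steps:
v(p) = 2064 (v(p) = 1575 + 489 = 2064)
1/(v(-301) - 3838172) = 1/(2064 - 3838172) = 1/(-3836108) = -1/3836108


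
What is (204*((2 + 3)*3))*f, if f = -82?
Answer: -250920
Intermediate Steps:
(204*((2 + 3)*3))*f = (204*((2 + 3)*3))*(-82) = (204*(5*3))*(-82) = (204*15)*(-82) = 3060*(-82) = -250920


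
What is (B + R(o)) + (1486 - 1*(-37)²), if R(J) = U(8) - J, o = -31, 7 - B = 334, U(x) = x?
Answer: -171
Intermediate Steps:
B = -327 (B = 7 - 1*334 = 7 - 334 = -327)
R(J) = 8 - J
(B + R(o)) + (1486 - 1*(-37)²) = (-327 + (8 - 1*(-31))) + (1486 - 1*(-37)²) = (-327 + (8 + 31)) + (1486 - 1*1369) = (-327 + 39) + (1486 - 1369) = -288 + 117 = -171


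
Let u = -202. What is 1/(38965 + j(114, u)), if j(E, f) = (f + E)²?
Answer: 1/46709 ≈ 2.1409e-5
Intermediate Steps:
j(E, f) = (E + f)²
1/(38965 + j(114, u)) = 1/(38965 + (114 - 202)²) = 1/(38965 + (-88)²) = 1/(38965 + 7744) = 1/46709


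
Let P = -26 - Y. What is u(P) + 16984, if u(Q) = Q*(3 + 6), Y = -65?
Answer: 17335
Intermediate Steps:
P = 39 (P = -26 - 1*(-65) = -26 + 65 = 39)
u(Q) = 9*Q (u(Q) = Q*9 = 9*Q)
u(P) + 16984 = 9*39 + 16984 = 351 + 16984 = 17335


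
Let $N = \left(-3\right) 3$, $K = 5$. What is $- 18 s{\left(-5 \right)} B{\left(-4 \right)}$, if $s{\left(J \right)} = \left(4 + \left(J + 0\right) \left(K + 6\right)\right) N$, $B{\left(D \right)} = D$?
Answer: $33048$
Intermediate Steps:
$N = -9$
$s{\left(J \right)} = -36 - 99 J$ ($s{\left(J \right)} = \left(4 + \left(J + 0\right) \left(5 + 6\right)\right) \left(-9\right) = \left(4 + J 11\right) \left(-9\right) = \left(4 + 11 J\right) \left(-9\right) = -36 - 99 J$)
$- 18 s{\left(-5 \right)} B{\left(-4 \right)} = - 18 \left(-36 - -495\right) \left(-4\right) = - 18 \left(-36 + 495\right) \left(-4\right) = \left(-18\right) 459 \left(-4\right) = \left(-8262\right) \left(-4\right) = 33048$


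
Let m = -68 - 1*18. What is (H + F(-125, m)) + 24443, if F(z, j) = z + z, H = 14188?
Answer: 38381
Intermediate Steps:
m = -86 (m = -68 - 18 = -86)
F(z, j) = 2*z
(H + F(-125, m)) + 24443 = (14188 + 2*(-125)) + 24443 = (14188 - 250) + 24443 = 13938 + 24443 = 38381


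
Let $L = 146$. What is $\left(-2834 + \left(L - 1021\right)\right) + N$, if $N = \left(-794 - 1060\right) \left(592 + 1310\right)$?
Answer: $-3530017$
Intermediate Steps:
$N = -3526308$ ($N = \left(-1854\right) 1902 = -3526308$)
$\left(-2834 + \left(L - 1021\right)\right) + N = \left(-2834 + \left(146 - 1021\right)\right) - 3526308 = \left(-2834 - 875\right) - 3526308 = -3709 - 3526308 = -3530017$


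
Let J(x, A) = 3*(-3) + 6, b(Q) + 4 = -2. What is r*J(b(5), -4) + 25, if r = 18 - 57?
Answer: 142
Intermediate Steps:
b(Q) = -6 (b(Q) = -4 - 2 = -6)
J(x, A) = -3 (J(x, A) = -9 + 6 = -3)
r = -39
r*J(b(5), -4) + 25 = -39*(-3) + 25 = 117 + 25 = 142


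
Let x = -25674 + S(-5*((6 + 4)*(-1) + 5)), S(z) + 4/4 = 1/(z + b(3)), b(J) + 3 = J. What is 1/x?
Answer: -25/641874 ≈ -3.8948e-5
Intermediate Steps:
b(J) = -3 + J
S(z) = -1 + 1/z (S(z) = -1 + 1/(z + (-3 + 3)) = -1 + 1/(z + 0) = -1 + 1/z)
x = -641874/25 (x = -25674 + (1 - (-5)*((6 + 4)*(-1) + 5))/((-5*((6 + 4)*(-1) + 5))) = -25674 + (1 - (-5)*(10*(-1) + 5))/((-5*(10*(-1) + 5))) = -25674 + (1 - (-5)*(-10 + 5))/((-5*(-10 + 5))) = -25674 + (1 - (-5)*(-5))/((-5*(-5))) = -25674 + (1 - 1*25)/25 = -25674 + (1 - 25)/25 = -25674 + (1/25)*(-24) = -25674 - 24/25 = -641874/25 ≈ -25675.)
1/x = 1/(-641874/25) = -25/641874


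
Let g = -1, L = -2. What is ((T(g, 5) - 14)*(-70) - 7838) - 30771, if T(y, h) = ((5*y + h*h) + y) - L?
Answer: -39099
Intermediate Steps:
T(y, h) = 2 + h**2 + 6*y (T(y, h) = ((5*y + h*h) + y) - 1*(-2) = ((5*y + h**2) + y) + 2 = ((h**2 + 5*y) + y) + 2 = (h**2 + 6*y) + 2 = 2 + h**2 + 6*y)
((T(g, 5) - 14)*(-70) - 7838) - 30771 = (((2 + 5**2 + 6*(-1)) - 14)*(-70) - 7838) - 30771 = (((2 + 25 - 6) - 14)*(-70) - 7838) - 30771 = ((21 - 14)*(-70) - 7838) - 30771 = (7*(-70) - 7838) - 30771 = (-490 - 7838) - 30771 = -8328 - 30771 = -39099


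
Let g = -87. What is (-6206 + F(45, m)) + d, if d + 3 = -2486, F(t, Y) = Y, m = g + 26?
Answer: -8756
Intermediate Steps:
m = -61 (m = -87 + 26 = -61)
d = -2489 (d = -3 - 2486 = -2489)
(-6206 + F(45, m)) + d = (-6206 - 61) - 2489 = -6267 - 2489 = -8756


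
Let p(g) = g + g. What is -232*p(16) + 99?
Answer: -7325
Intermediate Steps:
p(g) = 2*g
-232*p(16) + 99 = -464*16 + 99 = -232*32 + 99 = -7424 + 99 = -7325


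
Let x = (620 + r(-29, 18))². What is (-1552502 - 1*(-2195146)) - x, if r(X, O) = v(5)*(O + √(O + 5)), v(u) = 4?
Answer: 163412 - 5536*√23 ≈ 1.3686e+5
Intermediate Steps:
r(X, O) = 4*O + 4*√(5 + O) (r(X, O) = 4*(O + √(O + 5)) = 4*(O + √(5 + O)) = 4*O + 4*√(5 + O))
x = (692 + 4*√23)² (x = (620 + (4*18 + 4*√(5 + 18)))² = (620 + (72 + 4*√23))² = (692 + 4*√23)² ≈ 5.0578e+5)
(-1552502 - 1*(-2195146)) - x = (-1552502 - 1*(-2195146)) - (479232 + 5536*√23) = (-1552502 + 2195146) + (-479232 - 5536*√23) = 642644 + (-479232 - 5536*√23) = 163412 - 5536*√23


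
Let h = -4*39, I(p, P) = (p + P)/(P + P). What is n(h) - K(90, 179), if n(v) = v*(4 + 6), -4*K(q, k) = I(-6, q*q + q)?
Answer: -4258459/2730 ≈ -1559.9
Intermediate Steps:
I(p, P) = (P + p)/(2*P) (I(p, P) = (P + p)/((2*P)) = (P + p)*(1/(2*P)) = (P + p)/(2*P))
K(q, k) = -(-6 + q + q**2)/(8*(q + q**2)) (K(q, k) = -((q*q + q) - 6)/(8*(q*q + q)) = -((q**2 + q) - 6)/(8*(q**2 + q)) = -((q + q**2) - 6)/(8*(q + q**2)) = -(-6 + q + q**2)/(8*(q + q**2)))
h = -156
n(v) = 10*v (n(v) = v*10 = 10*v)
n(h) - K(90, 179) = 10*(-156) - (6 - 1*90*(1 + 90))/(8*90*(1 + 90)) = -1560 - (6 - 1*90*91)/(8*90*91) = -1560 - (6 - 8190)/(8*90*91) = -1560 - (-8184)/(8*90*91) = -1560 - 1*(-341/2730) = -1560 + 341/2730 = -4258459/2730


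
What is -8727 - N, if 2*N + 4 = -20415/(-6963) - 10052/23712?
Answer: -240127102967/27517776 ≈ -8726.3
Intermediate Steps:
N = -20528185/27517776 (N = -2 + (-20415/(-6963) - 10052/23712)/2 = -2 + (-20415*(-1/6963) - 10052*1/23712)/2 = -2 + (6805/2321 - 2513/5928)/2 = -2 + (½)*(34507367/13758888) = -2 + 34507367/27517776 = -20528185/27517776 ≈ -0.74600)
-8727 - N = -8727 - 1*(-20528185/27517776) = -8727 + 20528185/27517776 = -240127102967/27517776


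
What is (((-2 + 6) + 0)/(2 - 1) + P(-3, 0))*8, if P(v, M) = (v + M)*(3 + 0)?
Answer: -40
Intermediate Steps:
P(v, M) = 3*M + 3*v (P(v, M) = (M + v)*3 = 3*M + 3*v)
(((-2 + 6) + 0)/(2 - 1) + P(-3, 0))*8 = (((-2 + 6) + 0)/(2 - 1) + (3*0 + 3*(-3)))*8 = ((4 + 0)/1 + (0 - 9))*8 = (4*1 - 9)*8 = (4 - 9)*8 = -5*8 = -40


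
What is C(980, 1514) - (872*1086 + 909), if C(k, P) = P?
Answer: -946387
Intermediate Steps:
C(980, 1514) - (872*1086 + 909) = 1514 - (872*1086 + 909) = 1514 - (946992 + 909) = 1514 - 1*947901 = 1514 - 947901 = -946387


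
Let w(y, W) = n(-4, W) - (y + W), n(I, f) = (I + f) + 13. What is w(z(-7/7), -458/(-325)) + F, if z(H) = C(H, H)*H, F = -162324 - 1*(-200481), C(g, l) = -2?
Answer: 38164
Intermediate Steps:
n(I, f) = 13 + I + f
F = 38157 (F = -162324 + 200481 = 38157)
z(H) = -2*H
w(y, W) = 9 - y (w(y, W) = (13 - 4 + W) - (y + W) = (9 + W) - (W + y) = (9 + W) + (-W - y) = 9 - y)
w(z(-7/7), -458/(-325)) + F = (9 - (-2)*(-7/7)) + 38157 = (9 - (-2)*(-7*⅐)) + 38157 = (9 - (-2)*(-1)) + 38157 = (9 - 1*2) + 38157 = (9 - 2) + 38157 = 7 + 38157 = 38164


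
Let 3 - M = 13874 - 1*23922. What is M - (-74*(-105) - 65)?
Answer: 2346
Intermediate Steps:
M = 10051 (M = 3 - (13874 - 1*23922) = 3 - (13874 - 23922) = 3 - 1*(-10048) = 3 + 10048 = 10051)
M - (-74*(-105) - 65) = 10051 - (-74*(-105) - 65) = 10051 - (7770 - 65) = 10051 - 1*7705 = 10051 - 7705 = 2346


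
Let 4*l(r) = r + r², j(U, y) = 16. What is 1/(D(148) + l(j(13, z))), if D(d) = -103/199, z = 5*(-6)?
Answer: 199/13429 ≈ 0.014819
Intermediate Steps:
z = -30
D(d) = -103/199 (D(d) = -103*1/199 = -103/199)
l(r) = r/4 + r²/4 (l(r) = (r + r²)/4 = r/4 + r²/4)
1/(D(148) + l(j(13, z))) = 1/(-103/199 + (¼)*16*(1 + 16)) = 1/(-103/199 + (¼)*16*17) = 1/(-103/199 + 68) = 1/(13429/199) = 199/13429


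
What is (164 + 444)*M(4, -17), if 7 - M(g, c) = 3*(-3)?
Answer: 9728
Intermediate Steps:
M(g, c) = 16 (M(g, c) = 7 - 3*(-3) = 7 - 1*(-9) = 7 + 9 = 16)
(164 + 444)*M(4, -17) = (164 + 444)*16 = 608*16 = 9728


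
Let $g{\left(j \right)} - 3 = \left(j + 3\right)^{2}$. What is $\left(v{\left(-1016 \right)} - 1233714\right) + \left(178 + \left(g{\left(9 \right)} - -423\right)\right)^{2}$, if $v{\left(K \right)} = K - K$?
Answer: $-674210$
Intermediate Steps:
$v{\left(K \right)} = 0$
$g{\left(j \right)} = 3 + \left(3 + j\right)^{2}$ ($g{\left(j \right)} = 3 + \left(j + 3\right)^{2} = 3 + \left(3 + j\right)^{2}$)
$\left(v{\left(-1016 \right)} - 1233714\right) + \left(178 + \left(g{\left(9 \right)} - -423\right)\right)^{2} = \left(0 - 1233714\right) + \left(178 + \left(\left(3 + \left(3 + 9\right)^{2}\right) - -423\right)\right)^{2} = \left(0 - 1233714\right) + \left(178 + \left(\left(3 + 12^{2}\right) + 423\right)\right)^{2} = \left(0 - 1233714\right) + \left(178 + \left(\left(3 + 144\right) + 423\right)\right)^{2} = -1233714 + \left(178 + \left(147 + 423\right)\right)^{2} = -1233714 + \left(178 + 570\right)^{2} = -1233714 + 748^{2} = -1233714 + 559504 = -674210$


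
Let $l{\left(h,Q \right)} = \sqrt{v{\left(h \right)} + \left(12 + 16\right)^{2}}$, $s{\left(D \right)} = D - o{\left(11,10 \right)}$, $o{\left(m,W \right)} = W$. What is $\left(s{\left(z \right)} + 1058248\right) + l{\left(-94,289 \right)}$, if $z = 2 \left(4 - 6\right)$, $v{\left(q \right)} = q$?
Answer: $1058234 + \sqrt{690} \approx 1.0583 \cdot 10^{6}$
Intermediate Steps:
$z = -4$ ($z = 2 \left(-2\right) = -4$)
$s{\left(D \right)} = -10 + D$ ($s{\left(D \right)} = D - 10 = -10 + D$)
$l{\left(h,Q \right)} = \sqrt{784 + h}$ ($l{\left(h,Q \right)} = \sqrt{h + \left(12 + 16\right)^{2}} = \sqrt{h + 28^{2}} = \sqrt{h + 784} = \sqrt{784 + h}$)
$\left(s{\left(z \right)} + 1058248\right) + l{\left(-94,289 \right)} = \left(\left(-10 - 4\right) + 1058248\right) + \sqrt{784 - 94} = \left(-14 + 1058248\right) + \sqrt{690} = 1058234 + \sqrt{690}$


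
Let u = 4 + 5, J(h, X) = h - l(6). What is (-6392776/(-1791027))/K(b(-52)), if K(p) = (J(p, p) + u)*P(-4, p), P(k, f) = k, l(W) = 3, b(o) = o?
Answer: 799097/41193621 ≈ 0.019399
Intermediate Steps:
J(h, X) = -3 + h (J(h, X) = h - 1*3 = h - 3 = -3 + h)
u = 9
K(p) = -24 - 4*p (K(p) = ((-3 + p) + 9)*(-4) = (6 + p)*(-4) = -24 - 4*p)
(-6392776/(-1791027))/K(b(-52)) = (-6392776/(-1791027))/(-24 - 4*(-52)) = (-6392776*(-1/1791027))/(-24 + 208) = (6392776/1791027)/184 = (6392776/1791027)*(1/184) = 799097/41193621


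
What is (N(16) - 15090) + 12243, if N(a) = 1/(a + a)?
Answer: -91103/32 ≈ -2847.0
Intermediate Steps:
N(a) = 1/(2*a)
(N(16) - 15090) + 12243 = ((½)/16 - 15090) + 12243 = ((½)*(1/16) - 15090) + 12243 = (1/32 - 15090) + 12243 = -482879/32 + 12243 = -91103/32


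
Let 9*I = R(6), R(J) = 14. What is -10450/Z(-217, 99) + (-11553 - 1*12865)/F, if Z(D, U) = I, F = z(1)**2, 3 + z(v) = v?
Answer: -179513/14 ≈ -12822.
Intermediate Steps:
z(v) = -3 + v
I = 14/9 (I = (1/9)*14 = 14/9 ≈ 1.5556)
F = 4 (F = (-3 + 1)**2 = (-2)**2 = 4)
Z(D, U) = 14/9
-10450/Z(-217, 99) + (-11553 - 1*12865)/F = -10450/14/9 + (-11553 - 1*12865)/4 = -10450*9/14 + (-11553 - 12865)*(1/4) = -47025/7 - 24418*1/4 = -47025/7 - 12209/2 = -179513/14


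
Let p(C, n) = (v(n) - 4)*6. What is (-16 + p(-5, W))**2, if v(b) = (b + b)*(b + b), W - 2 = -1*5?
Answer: 30976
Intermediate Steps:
W = -3 (W = 2 - 1*5 = 2 - 5 = -3)
v(b) = 4*b**2 (v(b) = (2*b)*(2*b) = 4*b**2)
p(C, n) = -24 + 24*n**2 (p(C, n) = (4*n**2 - 4)*6 = (-4 + 4*n**2)*6 = -24 + 24*n**2)
(-16 + p(-5, W))**2 = (-16 + (-24 + 24*(-3)**2))**2 = (-16 + (-24 + 24*9))**2 = (-16 + (-24 + 216))**2 = (-16 + 192)**2 = 176**2 = 30976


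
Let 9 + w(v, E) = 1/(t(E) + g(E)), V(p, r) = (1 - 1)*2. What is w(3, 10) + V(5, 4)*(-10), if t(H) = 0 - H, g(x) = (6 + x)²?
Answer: -2213/246 ≈ -8.9959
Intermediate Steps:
V(p, r) = 0 (V(p, r) = 0*2 = 0)
t(H) = -H
w(v, E) = -9 + 1/((6 + E)² - E) (w(v, E) = -9 + 1/(-E + (6 + E)²) = -9 + 1/((6 + E)² - E))
w(3, 10) + V(5, 4)*(-10) = (-1 - 9*10 + 9*(6 + 10)²)/(10 - (6 + 10)²) + 0*(-10) = (-1 - 90 + 9*16²)/(10 - 1*16²) + 0 = (-1 - 90 + 9*256)/(10 - 1*256) + 0 = (-1 - 90 + 2304)/(10 - 256) + 0 = 2213/(-246) + 0 = -1/246*2213 + 0 = -2213/246 + 0 = -2213/246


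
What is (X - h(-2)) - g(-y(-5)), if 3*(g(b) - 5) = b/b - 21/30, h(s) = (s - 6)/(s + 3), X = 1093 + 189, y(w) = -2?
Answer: 12849/10 ≈ 1284.9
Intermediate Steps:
X = 1282
h(s) = (-6 + s)/(3 + s)
g(b) = 51/10 (g(b) = 5 + (b/b - 21/30)/3 = 5 + (1 - 21*1/30)/3 = 5 + (1 - 7/10)/3 = 5 + (⅓)*(3/10) = 5 + ⅒ = 51/10)
(X - h(-2)) - g(-y(-5)) = (1282 - (-6 - 2)/(3 - 2)) - 1*51/10 = (1282 - (-8)/1) - 51/10 = (1282 - (-8)) - 51/10 = (1282 - 1*(-8)) - 51/10 = (1282 + 8) - 51/10 = 1290 - 51/10 = 12849/10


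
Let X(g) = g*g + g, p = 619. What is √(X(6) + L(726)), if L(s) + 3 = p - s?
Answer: 2*I*√17 ≈ 8.2462*I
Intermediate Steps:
X(g) = g + g² (X(g) = g² + g = g + g²)
L(s) = 616 - s (L(s) = -3 + (619 - s) = 616 - s)
√(X(6) + L(726)) = √(6*(1 + 6) + (616 - 1*726)) = √(6*7 + (616 - 726)) = √(42 - 110) = √(-68) = 2*I*√17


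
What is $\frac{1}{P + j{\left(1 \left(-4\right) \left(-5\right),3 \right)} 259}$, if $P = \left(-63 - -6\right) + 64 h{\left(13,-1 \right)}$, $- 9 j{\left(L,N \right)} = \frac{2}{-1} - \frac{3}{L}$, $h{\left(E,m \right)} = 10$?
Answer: $\frac{180}{116077} \approx 0.0015507$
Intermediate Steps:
$j{\left(L,N \right)} = \frac{2}{9} + \frac{1}{3 L}$ ($j{\left(L,N \right)} = - \frac{\frac{2}{-1} - \frac{3}{L}}{9} = - \frac{2 \left(-1\right) - \frac{3}{L}}{9} = - \frac{-2 - \frac{3}{L}}{9} = \frac{2}{9} + \frac{1}{3 L}$)
$P = 583$ ($P = \left(-63 - -6\right) + 64 \cdot 10 = \left(-63 + 6\right) + 640 = -57 + 640 = 583$)
$\frac{1}{P + j{\left(1 \left(-4\right) \left(-5\right),3 \right)} 259} = \frac{1}{583 + \frac{3 + 2 \cdot 1 \left(-4\right) \left(-5\right)}{9 \cdot 1 \left(-4\right) \left(-5\right)} 259} = \frac{1}{583 + \frac{3 + 2 \left(\left(-4\right) \left(-5\right)\right)}{9 \left(\left(-4\right) \left(-5\right)\right)} 259} = \frac{1}{583 + \frac{3 + 2 \cdot 20}{9 \cdot 20} \cdot 259} = \frac{1}{583 + \frac{1}{9} \cdot \frac{1}{20} \left(3 + 40\right) 259} = \frac{1}{583 + \frac{1}{9} \cdot \frac{1}{20} \cdot 43 \cdot 259} = \frac{1}{583 + \frac{43}{180} \cdot 259} = \frac{1}{583 + \frac{11137}{180}} = \frac{1}{\frac{116077}{180}} = \frac{180}{116077}$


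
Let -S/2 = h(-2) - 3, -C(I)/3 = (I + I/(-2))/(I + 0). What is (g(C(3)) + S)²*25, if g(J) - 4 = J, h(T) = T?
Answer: 15625/4 ≈ 3906.3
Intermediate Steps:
C(I) = -3/2 (C(I) = -3*(I + I/(-2))/(I + 0) = -3*(I + I*(-½))/I = -3*(I - I/2)/I = -3*I/2/I = -3*½ = -3/2)
S = 10 (S = -2*(-2 - 3) = -2*(-5) = 10)
g(J) = 4 + J
(g(C(3)) + S)²*25 = ((4 - 3/2) + 10)²*25 = (5/2 + 10)²*25 = (25/2)²*25 = (625/4)*25 = 15625/4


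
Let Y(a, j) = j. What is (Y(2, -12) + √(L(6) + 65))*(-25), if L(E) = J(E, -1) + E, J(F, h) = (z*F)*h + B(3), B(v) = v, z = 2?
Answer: 300 - 25*√62 ≈ 103.15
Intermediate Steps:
J(F, h) = 3 + 2*F*h (J(F, h) = (2*F)*h + 3 = 2*F*h + 3 = 3 + 2*F*h)
L(E) = 3 - E (L(E) = (3 + 2*E*(-1)) + E = (3 - 2*E) + E = 3 - E)
(Y(2, -12) + √(L(6) + 65))*(-25) = (-12 + √((3 - 1*6) + 65))*(-25) = (-12 + √((3 - 6) + 65))*(-25) = (-12 + √(-3 + 65))*(-25) = (-12 + √62)*(-25) = 300 - 25*√62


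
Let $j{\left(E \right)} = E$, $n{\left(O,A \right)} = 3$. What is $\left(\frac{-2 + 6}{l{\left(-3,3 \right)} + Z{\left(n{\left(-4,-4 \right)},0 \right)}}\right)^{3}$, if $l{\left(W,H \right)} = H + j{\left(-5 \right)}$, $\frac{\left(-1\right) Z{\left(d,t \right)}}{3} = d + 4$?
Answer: $- \frac{64}{12167} \approx -0.0052601$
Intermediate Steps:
$Z{\left(d,t \right)} = -12 - 3 d$ ($Z{\left(d,t \right)} = - 3 \left(d + 4\right) = - 3 \left(4 + d\right) = -12 - 3 d$)
$l{\left(W,H \right)} = -5 + H$ ($l{\left(W,H \right)} = H - 5 = -5 + H$)
$\left(\frac{-2 + 6}{l{\left(-3,3 \right)} + Z{\left(n{\left(-4,-4 \right)},0 \right)}}\right)^{3} = \left(\frac{-2 + 6}{\left(-5 + 3\right) - 21}\right)^{3} = \left(\frac{4}{-2 - 21}\right)^{3} = \left(\frac{4}{-23}\right)^{3} = \left(4 \left(- \frac{1}{23}\right)\right)^{3} = \left(- \frac{4}{23}\right)^{3} = - \frac{64}{12167}$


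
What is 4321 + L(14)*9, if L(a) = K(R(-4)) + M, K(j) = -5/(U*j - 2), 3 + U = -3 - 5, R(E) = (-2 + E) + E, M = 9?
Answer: 52819/12 ≈ 4401.6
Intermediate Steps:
R(E) = -2 + 2*E
U = -11 (U = -3 + (-3 - 5) = -3 - 8 = -11)
K(j) = -5/(-2 - 11*j) (K(j) = -5/(-11*j - 2) = -5/(-2 - 11*j))
L(a) = 967/108 (L(a) = 5/(2 + 11*(-2 + 2*(-4))) + 9 = 5/(2 + 11*(-2 - 8)) + 9 = 5/(2 + 11*(-10)) + 9 = 5/(2 - 110) + 9 = 5/(-108) + 9 = 5*(-1/108) + 9 = -5/108 + 9 = 967/108)
4321 + L(14)*9 = 4321 + (967/108)*9 = 4321 + 967/12 = 52819/12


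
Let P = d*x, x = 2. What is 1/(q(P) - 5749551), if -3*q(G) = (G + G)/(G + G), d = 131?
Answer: -3/17248654 ≈ -1.7393e-7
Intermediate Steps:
P = 262 (P = 131*2 = 262)
q(G) = -⅓ (q(G) = -(G + G)/(3*(G + G)) = -2*G/(3*(2*G)) = -2*G*1/(2*G)/3 = -⅓*1 = -⅓)
1/(q(P) - 5749551) = 1/(-⅓ - 5749551) = 1/(-17248654/3) = -3/17248654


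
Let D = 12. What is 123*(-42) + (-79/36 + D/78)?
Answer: -2418643/468 ≈ -5168.0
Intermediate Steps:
123*(-42) + (-79/36 + D/78) = 123*(-42) + (-79/36 + 12/78) = -5166 + (-79*1/36 + 12*(1/78)) = -5166 + (-79/36 + 2/13) = -5166 - 955/468 = -2418643/468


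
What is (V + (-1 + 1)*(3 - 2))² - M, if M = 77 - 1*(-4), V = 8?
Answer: -17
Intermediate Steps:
M = 81 (M = 77 + 4 = 81)
(V + (-1 + 1)*(3 - 2))² - M = (8 + (-1 + 1)*(3 - 2))² - 1*81 = (8 + 0*1)² - 81 = (8 + 0)² - 81 = 8² - 81 = 64 - 81 = -17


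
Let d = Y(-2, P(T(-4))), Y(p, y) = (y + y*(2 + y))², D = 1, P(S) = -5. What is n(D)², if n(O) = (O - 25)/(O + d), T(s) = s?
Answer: 576/10201 ≈ 0.056465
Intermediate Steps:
d = 100 (d = (-5)²*(3 - 5)² = 25*(-2)² = 25*4 = 100)
n(O) = (-25 + O)/(100 + O) (n(O) = (O - 25)/(O + 100) = (-25 + O)/(100 + O))
n(D)² = ((-25 + 1)/(100 + 1))² = (-24/101)² = 576/10201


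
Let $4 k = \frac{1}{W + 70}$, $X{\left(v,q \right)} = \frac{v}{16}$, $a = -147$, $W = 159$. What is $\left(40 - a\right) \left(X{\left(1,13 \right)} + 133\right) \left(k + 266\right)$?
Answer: $\frac{97005455811}{14656} \approx 6.6188 \cdot 10^{6}$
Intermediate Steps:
$X{\left(v,q \right)} = \frac{v}{16}$ ($X{\left(v,q \right)} = v \frac{1}{16} = \frac{v}{16}$)
$k = \frac{1}{916}$ ($k = \frac{1}{4 \left(159 + 70\right)} = \frac{1}{4 \cdot 229} = \frac{1}{4} \cdot \frac{1}{229} = \frac{1}{916} \approx 0.0010917$)
$\left(40 - a\right) \left(X{\left(1,13 \right)} + 133\right) \left(k + 266\right) = \left(40 - -147\right) \left(\frac{1}{16} \cdot 1 + 133\right) \left(\frac{1}{916} + 266\right) = \left(40 + 147\right) \left(\frac{1}{16} + 133\right) \frac{243657}{916} = 187 \cdot \frac{2129}{16} \cdot \frac{243657}{916} = \frac{398123}{16} \cdot \frac{243657}{916} = \frac{97005455811}{14656}$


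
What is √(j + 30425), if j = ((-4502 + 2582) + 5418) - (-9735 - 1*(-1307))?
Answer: √42351 ≈ 205.79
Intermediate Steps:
j = 11926 (j = (-1920 + 5418) - (-9735 + 1307) = 3498 - 1*(-8428) = 3498 + 8428 = 11926)
√(j + 30425) = √(11926 + 30425) = √42351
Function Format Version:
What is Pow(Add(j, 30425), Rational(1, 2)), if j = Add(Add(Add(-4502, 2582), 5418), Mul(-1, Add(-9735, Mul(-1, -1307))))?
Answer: Pow(42351, Rational(1, 2)) ≈ 205.79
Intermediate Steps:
j = 11926 (j = Add(Add(-1920, 5418), Mul(-1, Add(-9735, 1307))) = Add(3498, Mul(-1, -8428)) = Add(3498, 8428) = 11926)
Pow(Add(j, 30425), Rational(1, 2)) = Pow(Add(11926, 30425), Rational(1, 2)) = Pow(42351, Rational(1, 2))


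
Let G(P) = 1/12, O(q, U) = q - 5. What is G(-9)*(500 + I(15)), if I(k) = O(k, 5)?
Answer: 85/2 ≈ 42.500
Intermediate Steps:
O(q, U) = -5 + q
G(P) = 1/12
I(k) = -5 + k
G(-9)*(500 + I(15)) = (500 + (-5 + 15))/12 = (500 + 10)/12 = (1/12)*510 = 85/2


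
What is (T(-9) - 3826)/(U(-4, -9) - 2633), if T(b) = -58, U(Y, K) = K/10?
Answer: 38840/26339 ≈ 1.4746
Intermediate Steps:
U(Y, K) = K/10 (U(Y, K) = K*(1/10) = K/10)
(T(-9) - 3826)/(U(-4, -9) - 2633) = (-58 - 3826)/((1/10)*(-9) - 2633) = -3884/(-9/10 - 2633) = -3884/(-26339/10) = -3884*(-10/26339) = 38840/26339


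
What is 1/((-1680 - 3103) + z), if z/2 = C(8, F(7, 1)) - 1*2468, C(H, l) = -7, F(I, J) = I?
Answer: -1/9733 ≈ -0.00010274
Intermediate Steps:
z = -4950 (z = 2*(-7 - 1*2468) = 2*(-7 - 2468) = 2*(-2475) = -4950)
1/((-1680 - 3103) + z) = 1/((-1680 - 3103) - 4950) = 1/(-4783 - 4950) = 1/(-9733) = -1/9733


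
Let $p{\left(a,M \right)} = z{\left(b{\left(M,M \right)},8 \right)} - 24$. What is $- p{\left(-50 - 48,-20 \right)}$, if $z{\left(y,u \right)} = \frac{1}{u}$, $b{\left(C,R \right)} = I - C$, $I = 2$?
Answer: $\frac{191}{8} \approx 23.875$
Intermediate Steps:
$b{\left(C,R \right)} = 2 - C$
$p{\left(a,M \right)} = - \frac{191}{8}$ ($p{\left(a,M \right)} = \frac{1}{8} - 24 = - \frac{191}{8}$)
$- p{\left(-50 - 48,-20 \right)} = \left(-1\right) \left(- \frac{191}{8}\right) = \frac{191}{8}$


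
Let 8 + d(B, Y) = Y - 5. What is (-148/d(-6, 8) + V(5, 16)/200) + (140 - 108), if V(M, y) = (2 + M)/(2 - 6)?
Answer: 49273/800 ≈ 61.591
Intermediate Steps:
d(B, Y) = -13 + Y (d(B, Y) = -8 + (Y - 5) = -8 + (-5 + Y) = -13 + Y)
V(M, y) = -1/2 - M/4 (V(M, y) = (2 + M)/(-4) = (2 + M)*(-1/4) = -1/2 - M/4)
(-148/d(-6, 8) + V(5, 16)/200) + (140 - 108) = (-148/(-13 + 8) + (-1/2 - 1/4*5)/200) + (140 - 108) = (-148/(-5) + (-1/2 - 5/4)*(1/200)) + 32 = (-148*(-1/5) - 7/4*1/200) + 32 = (148/5 - 7/800) + 32 = 23673/800 + 32 = 49273/800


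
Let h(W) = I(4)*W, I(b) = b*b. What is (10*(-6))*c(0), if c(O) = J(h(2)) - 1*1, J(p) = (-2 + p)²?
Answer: -53940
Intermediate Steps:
I(b) = b²
h(W) = 16*W (h(W) = 4²*W = 16*W)
c(O) = 899 (c(O) = (-2 + 16*2)² - 1*1 = (-2 + 32)² - 1 = 30² - 1 = 900 - 1 = 899)
(10*(-6))*c(0) = (10*(-6))*899 = -60*899 = -53940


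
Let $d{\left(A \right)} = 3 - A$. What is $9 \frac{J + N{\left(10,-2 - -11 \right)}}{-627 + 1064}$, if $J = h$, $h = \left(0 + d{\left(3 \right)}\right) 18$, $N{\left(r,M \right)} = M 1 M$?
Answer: $\frac{729}{437} \approx 1.6682$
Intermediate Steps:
$N{\left(r,M \right)} = M^{2}$ ($N{\left(r,M \right)} = M M = M^{2}$)
$h = 0$ ($h = \left(0 + \left(3 - 3\right)\right) 18 = \left(0 + 0\right) 18 = 0 \cdot 18 = 0$)
$J = 0$
$9 \frac{J + N{\left(10,-2 - -11 \right)}}{-627 + 1064} = 9 \frac{0 + \left(-2 - -11\right)^{2}}{-627 + 1064} = 9 \frac{0 + \left(-2 + 11\right)^{2}}{437} = 9 \left(0 + 9^{2}\right) \frac{1}{437} = 9 \left(0 + 81\right) \frac{1}{437} = 9 \cdot 81 \cdot \frac{1}{437} = 9 \cdot \frac{81}{437} = \frac{729}{437}$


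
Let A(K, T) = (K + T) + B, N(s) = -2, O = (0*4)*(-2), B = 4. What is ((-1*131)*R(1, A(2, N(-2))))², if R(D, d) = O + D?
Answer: 17161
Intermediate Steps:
O = 0 (O = 0*(-2) = 0)
A(K, T) = 4 + K + T (A(K, T) = (K + T) + 4 = 4 + K + T)
R(D, d) = D (R(D, d) = 0 + D = D)
((-1*131)*R(1, A(2, N(-2))))² = (-1*131*1)² = (-131*1)² = (-131)² = 17161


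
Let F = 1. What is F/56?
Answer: 1/56 ≈ 0.017857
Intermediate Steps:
F/56 = 1/56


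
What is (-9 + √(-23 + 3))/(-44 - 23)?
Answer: 9/67 - 2*I*√5/67 ≈ 0.13433 - 0.066748*I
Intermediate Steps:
(-9 + √(-23 + 3))/(-44 - 23) = (-9 + √(-20))/(-67) = (-9 + 2*I*√5)*(-1/67) = 9/67 - 2*I*√5/67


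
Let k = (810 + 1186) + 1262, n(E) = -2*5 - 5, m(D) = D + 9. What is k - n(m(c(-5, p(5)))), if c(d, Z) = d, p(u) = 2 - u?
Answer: 3273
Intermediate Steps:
m(D) = 9 + D
n(E) = -15 (n(E) = -10 - 5 = -15)
k = 3258 (k = 1996 + 1262 = 3258)
k - n(m(c(-5, p(5)))) = 3258 - 1*(-15) = 3258 + 15 = 3273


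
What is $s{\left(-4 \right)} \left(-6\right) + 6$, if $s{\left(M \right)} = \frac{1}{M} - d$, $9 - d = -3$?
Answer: $\frac{159}{2} \approx 79.5$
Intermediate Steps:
$d = 12$ ($d = 9 - -3 = 9 + 3 = 12$)
$s{\left(M \right)} = -12 + \frac{1}{M}$ ($s{\left(M \right)} = \frac{1}{M} - 12 = -12 + \frac{1}{M}$)
$s{\left(-4 \right)} \left(-6\right) + 6 = \left(-12 + \frac{1}{-4}\right) \left(-6\right) + 6 = \left(-12 - \frac{1}{4}\right) \left(-6\right) + 6 = \left(- \frac{49}{4}\right) \left(-6\right) + 6 = \frac{147}{2} + 6 = \frac{159}{2}$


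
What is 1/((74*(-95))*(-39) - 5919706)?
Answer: -1/5645536 ≈ -1.7713e-7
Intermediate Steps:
1/((74*(-95))*(-39) - 5919706) = 1/(-7030*(-39) - 5919706) = 1/(274170 - 5919706) = 1/(-5645536) = -1/5645536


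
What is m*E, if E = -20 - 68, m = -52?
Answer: 4576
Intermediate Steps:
E = -88
m*E = -52*(-88) = 4576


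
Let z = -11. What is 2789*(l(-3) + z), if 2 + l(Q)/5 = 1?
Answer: -44624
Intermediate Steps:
l(Q) = -5 (l(Q) = -10 + 5*1 = -10 + 5 = -5)
2789*(l(-3) + z) = 2789*(-5 - 11) = 2789*(-16) = -44624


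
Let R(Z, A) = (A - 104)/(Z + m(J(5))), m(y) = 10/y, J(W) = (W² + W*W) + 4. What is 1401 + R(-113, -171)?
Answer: 4274871/3046 ≈ 1403.4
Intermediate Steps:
J(W) = 4 + 2*W² (J(W) = (W² + W²) + 4 = 2*W² + 4 = 4 + 2*W²)
R(Z, A) = (-104 + A)/(5/27 + Z) (R(Z, A) = (A - 104)/(Z + 10/(4 + 2*5²)) = (-104 + A)/(Z + 10/(4 + 2*25)) = (-104 + A)/(Z + 10/(4 + 50)) = (-104 + A)/(Z + 10/54) = (-104 + A)/(Z + 10*(1/54)) = (-104 + A)/(Z + 5/27) = (-104 + A)/(5/27 + Z))
1401 + R(-113, -171) = 1401 + 27*(-104 - 171)/(5 + 27*(-113)) = 1401 + 27*(-275)/(5 - 3051) = 1401 + 27*(-275)/(-3046) = 1401 + 27*(-1/3046)*(-275) = 1401 + 7425/3046 = 4274871/3046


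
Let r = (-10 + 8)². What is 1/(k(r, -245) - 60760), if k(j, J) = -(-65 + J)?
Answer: -1/60450 ≈ -1.6543e-5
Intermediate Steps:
r = 4 (r = (-2)² = 4)
k(j, J) = 65 - J
1/(k(r, -245) - 60760) = 1/((65 - 1*(-245)) - 60760) = 1/((65 + 245) - 60760) = 1/(310 - 60760) = 1/(-60450) = -1/60450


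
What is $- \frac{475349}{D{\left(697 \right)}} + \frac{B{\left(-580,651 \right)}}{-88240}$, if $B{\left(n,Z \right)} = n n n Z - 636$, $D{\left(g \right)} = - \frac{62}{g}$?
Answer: $\frac{4638829153519}{683860} \approx 6.7833 \cdot 10^{6}$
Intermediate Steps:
$B{\left(n,Z \right)} = -636 + Z n^{3}$ ($B{\left(n,Z \right)} = n^{2} n Z - 636 = n^{3} Z - 636 = Z n^{3} - 636 = -636 + Z n^{3}$)
$- \frac{475349}{D{\left(697 \right)}} + \frac{B{\left(-580,651 \right)}}{-88240} = - \frac{475349}{\left(-62\right) \frac{1}{697}} + \frac{-636 + 651 \left(-580\right)^{3}}{-88240} = - \frac{475349}{\left(-62\right) \frac{1}{697}} + \left(-636 + 651 \left(-195112000\right)\right) \left(- \frac{1}{88240}\right) = - \frac{475349}{- \frac{62}{697}} + \left(-636 - 127017912000\right) \left(- \frac{1}{88240}\right) = \left(-475349\right) \left(- \frac{697}{62}\right) - - \frac{31754478159}{22060} = \frac{331318253}{62} + \frac{31754478159}{22060} = \frac{4638829153519}{683860}$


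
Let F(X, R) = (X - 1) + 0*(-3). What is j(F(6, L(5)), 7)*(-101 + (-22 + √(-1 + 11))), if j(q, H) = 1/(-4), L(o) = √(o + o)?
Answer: 123/4 - √10/4 ≈ 29.959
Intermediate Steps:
L(o) = √2*√o (L(o) = √(2*o) = √2*√o)
F(X, R) = -1 + X (F(X, R) = (-1 + X) + 0 = -1 + X)
j(q, H) = -¼
j(F(6, L(5)), 7)*(-101 + (-22 + √(-1 + 11))) = -(-101 + (-22 + √(-1 + 11)))/4 = -(-101 + (-22 + √10))/4 = -(-123 + √10)/4 = 123/4 - √10/4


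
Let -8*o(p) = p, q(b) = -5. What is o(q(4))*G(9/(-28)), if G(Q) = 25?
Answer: 125/8 ≈ 15.625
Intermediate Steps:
o(p) = -p/8
o(q(4))*G(9/(-28)) = -1/8*(-5)*25 = (5/8)*25 = 125/8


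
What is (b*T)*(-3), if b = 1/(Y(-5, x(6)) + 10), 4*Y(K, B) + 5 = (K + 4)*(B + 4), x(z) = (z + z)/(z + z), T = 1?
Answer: -⅖ ≈ -0.40000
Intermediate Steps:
x(z) = 1 (x(z) = (2*z)/((2*z)) = (2*z)*(1/(2*z)) = 1)
Y(K, B) = -5/4 + (4 + B)*(4 + K)/4 (Y(K, B) = -5/4 + ((K + 4)*(B + 4))/4 = -5/4 + ((4 + K)*(4 + B))/4 = -5/4 + ((4 + B)*(4 + K))/4 = -5/4 + (4 + B)*(4 + K)/4)
b = 2/15 (b = 1/((11/4 + 1 - 5 + (¼)*1*(-5)) + 10) = 1/((11/4 + 1 - 5 - 5/4) + 10) = 1/(-5/2 + 10) = 1/(15/2) = 2/15 ≈ 0.13333)
(b*T)*(-3) = ((2/15)*1)*(-3) = (2/15)*(-3) = -⅖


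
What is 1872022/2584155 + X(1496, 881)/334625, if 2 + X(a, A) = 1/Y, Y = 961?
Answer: 120397961695999/166199735013375 ≈ 0.72442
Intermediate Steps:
X(a, A) = -1921/961 (X(a, A) = -2 + 1/961 = -1921/961)
1872022/2584155 + X(1496, 881)/334625 = 1872022/2584155 - 1921/961/334625 = 1872022*(1/2584155) - 1921/961*1/334625 = 1872022/2584155 - 1921/321574625 = 120397961695999/166199735013375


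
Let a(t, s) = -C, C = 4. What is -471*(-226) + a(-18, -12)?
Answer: 106442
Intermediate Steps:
a(t, s) = -4 (a(t, s) = -1*4 = -4)
-471*(-226) + a(-18, -12) = -471*(-226) - 4 = 106446 - 4 = 106442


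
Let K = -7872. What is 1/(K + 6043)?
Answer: -1/1829 ≈ -0.00054675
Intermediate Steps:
1/(K + 6043) = 1/(-7872 + 6043) = 1/(-1829) = -1/1829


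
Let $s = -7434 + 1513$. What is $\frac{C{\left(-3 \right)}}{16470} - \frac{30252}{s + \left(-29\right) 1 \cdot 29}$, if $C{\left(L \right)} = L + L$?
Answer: $\frac{13839163}{3093615} \approx 4.4735$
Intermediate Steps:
$s = -5921$
$C{\left(L \right)} = 2 L$
$\frac{C{\left(-3 \right)}}{16470} - \frac{30252}{s + \left(-29\right) 1 \cdot 29} = \frac{2 \left(-3\right)}{16470} - \frac{30252}{-5921 + \left(-29\right) 1 \cdot 29} = \left(-6\right) \frac{1}{16470} - \frac{30252}{-5921 - 841} = - \frac{1}{2745} - \frac{30252}{-5921 - 841} = - \frac{1}{2745} - \frac{30252}{-6762} = - \frac{1}{2745} - - \frac{5042}{1127} = - \frac{1}{2745} + \frac{5042}{1127} = \frac{13839163}{3093615}$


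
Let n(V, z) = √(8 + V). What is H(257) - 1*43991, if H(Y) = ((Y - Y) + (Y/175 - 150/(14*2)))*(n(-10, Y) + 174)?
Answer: -7816832/175 - 1361*I*√2/350 ≈ -44668.0 - 5.4993*I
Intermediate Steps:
H(Y) = (174 + I*√2)*(-75/14 + Y/175) (H(Y) = ((Y - Y) + (Y/175 - 150/(14*2)))*(√(8 - 10) + 174) = (0 + (Y*(1/175) - 150/28))*(√(-2) + 174) = (0 + (Y/175 - 150*1/28))*(I*√2 + 174) = (0 + (Y/175 - 75/14))*(174 + I*√2) = (0 + (-75/14 + Y/175))*(174 + I*√2) = (-75/14 + Y/175)*(174 + I*√2) = (174 + I*√2)*(-75/14 + Y/175))
H(257) - 1*43991 = (-6525/7 + (174/175)*257 - 75*I*√2/14 + (1/175)*I*257*√2) - 1*43991 = (-6525/7 + 44718/175 - 75*I*√2/14 + 257*I*√2/175) - 43991 = (-118407/175 - 1361*I*√2/350) - 43991 = -7816832/175 - 1361*I*√2/350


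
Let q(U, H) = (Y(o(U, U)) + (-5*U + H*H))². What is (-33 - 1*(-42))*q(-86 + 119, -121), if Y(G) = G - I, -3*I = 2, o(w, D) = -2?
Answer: 1885643776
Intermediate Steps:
I = -⅔ (I = -⅓*2 = -⅔ ≈ -0.66667)
Y(G) = ⅔ + G (Y(G) = G - 1*(-⅔) = G + ⅔ = ⅔ + G)
q(U, H) = (-4/3 + H² - 5*U)² (q(U, H) = ((⅔ - 2) + (-5*U + H*H))² = (-4/3 + (-5*U + H²))² = (-4/3 + (H² - 5*U))² = (-4/3 + H² - 5*U)²)
(-33 - 1*(-42))*q(-86 + 119, -121) = (-33 - 1*(-42))*((4 - 3*(-121)² + 15*(-86 + 119))²/9) = (-33 + 42)*((4 - 3*14641 + 15*33)²/9) = 9*((4 - 43923 + 495)²/9) = 9*((⅑)*(-43424)²) = 9*((⅑)*1885643776) = 9*(1885643776/9) = 1885643776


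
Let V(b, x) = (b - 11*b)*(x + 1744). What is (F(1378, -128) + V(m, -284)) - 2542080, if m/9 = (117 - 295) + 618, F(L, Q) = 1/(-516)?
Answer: -31144769281/516 ≈ -6.0358e+7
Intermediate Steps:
F(L, Q) = -1/516
m = 3960 (m = 9*((117 - 295) + 618) = 9*(-178 + 618) = 9*440 = 3960)
V(b, x) = -10*b*(1744 + x) (V(b, x) = (-10*b)*(1744 + x) = -10*b*(1744 + x))
(F(1378, -128) + V(m, -284)) - 2542080 = (-1/516 - 10*3960*(1744 - 284)) - 2542080 = (-1/516 - 10*3960*1460) - 2542080 = (-1/516 - 57816000) - 2542080 = -29833056001/516 - 2542080 = -31144769281/516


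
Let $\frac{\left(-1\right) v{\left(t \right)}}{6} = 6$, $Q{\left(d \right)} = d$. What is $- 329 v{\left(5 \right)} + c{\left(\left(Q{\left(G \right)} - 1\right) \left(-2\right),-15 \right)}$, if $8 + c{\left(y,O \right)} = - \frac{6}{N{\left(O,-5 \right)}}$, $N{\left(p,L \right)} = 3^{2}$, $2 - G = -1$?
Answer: $\frac{35506}{3} \approx 11835.0$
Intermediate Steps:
$G = 3$ ($G = 2 - -1 = 2 + 1 = 3$)
$v{\left(t \right)} = -36$ ($v{\left(t \right)} = \left(-6\right) 6 = -36$)
$N{\left(p,L \right)} = 9$
$c{\left(y,O \right)} = - \frac{26}{3}$ ($c{\left(y,O \right)} = -8 - \frac{6}{9} = -8 - \frac{2}{3} = - \frac{26}{3}$)
$- 329 v{\left(5 \right)} + c{\left(\left(Q{\left(G \right)} - 1\right) \left(-2\right),-15 \right)} = \left(-329\right) \left(-36\right) - \frac{26}{3} = 11844 - \frac{26}{3} = \frac{35506}{3}$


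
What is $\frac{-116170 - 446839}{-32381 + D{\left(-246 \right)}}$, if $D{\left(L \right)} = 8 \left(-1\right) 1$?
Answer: $\frac{563009}{32389} \approx 17.383$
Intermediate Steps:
$D{\left(L \right)} = -8$ ($D{\left(L \right)} = \left(-8\right) 1 = -8$)
$\frac{-116170 - 446839}{-32381 + D{\left(-246 \right)}} = \frac{-116170 - 446839}{-32381 - 8} = - \frac{563009}{-32389} = \left(-563009\right) \left(- \frac{1}{32389}\right) = \frac{563009}{32389}$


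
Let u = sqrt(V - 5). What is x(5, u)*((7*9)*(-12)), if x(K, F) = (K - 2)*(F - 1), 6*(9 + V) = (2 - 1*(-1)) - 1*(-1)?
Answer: 2268 - 1512*I*sqrt(30) ≈ 2268.0 - 8281.6*I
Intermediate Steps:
V = -25/3 (V = -9 + ((2 - 1*(-1)) - 1*(-1))/6 = -9 + ((2 + 1) + 1)/6 = -9 + (3 + 1)/6 = -9 + (1/6)*4 = -9 + 2/3 = -25/3 ≈ -8.3333)
u = 2*I*sqrt(30)/3 (u = sqrt(-25/3 - 5) = sqrt(-40/3) = 2*I*sqrt(30)/3 ≈ 3.6515*I)
x(K, F) = (-1 + F)*(-2 + K) (x(K, F) = (-2 + K)*(-1 + F) = (-1 + F)*(-2 + K))
x(5, u)*((7*9)*(-12)) = (2 - 1*5 - 4*I*sqrt(30)/3 + (2*I*sqrt(30)/3)*5)*((7*9)*(-12)) = (2 - 5 - 4*I*sqrt(30)/3 + 10*I*sqrt(30)/3)*(63*(-12)) = (-3 + 2*I*sqrt(30))*(-756) = 2268 - 1512*I*sqrt(30)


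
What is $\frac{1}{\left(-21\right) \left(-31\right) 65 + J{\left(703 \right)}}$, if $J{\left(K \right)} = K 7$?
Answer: $\frac{1}{47236} \approx 2.117 \cdot 10^{-5}$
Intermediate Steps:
$J{\left(K \right)} = 7 K$
$\frac{1}{\left(-21\right) \left(-31\right) 65 + J{\left(703 \right)}} = \frac{1}{\left(-21\right) \left(-31\right) 65 + 7 \cdot 703} = \frac{1}{651 \cdot 65 + 4921} = \frac{1}{42315 + 4921} = \frac{1}{47236}$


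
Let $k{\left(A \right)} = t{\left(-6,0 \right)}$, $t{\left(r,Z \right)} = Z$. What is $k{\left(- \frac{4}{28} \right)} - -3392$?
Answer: $3392$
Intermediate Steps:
$k{\left(A \right)} = 0$
$k{\left(- \frac{4}{28} \right)} - -3392 = 0 - -3392 = 0 + 3392 = 3392$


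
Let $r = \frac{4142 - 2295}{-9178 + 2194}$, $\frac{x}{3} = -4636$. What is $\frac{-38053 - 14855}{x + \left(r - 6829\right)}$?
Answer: $\frac{369509472}{144829055} \approx 2.5513$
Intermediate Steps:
$x = -13908$ ($x = 3 \left(-4636\right) = -13908$)
$r = - \frac{1847}{6984}$ ($r = \frac{4142 - 2295}{-6984} = 1847 \left(- \frac{1}{6984}\right) = - \frac{1847}{6984} \approx -0.26446$)
$\frac{-38053 - 14855}{x + \left(r - 6829\right)} = \frac{-38053 - 14855}{-13908 - \frac{47695583}{6984}} = - \frac{52908}{-13908 - \frac{47695583}{6984}} = - \frac{52908}{- \frac{144829055}{6984}} = \left(-52908\right) \left(- \frac{6984}{144829055}\right) = \frac{369509472}{144829055}$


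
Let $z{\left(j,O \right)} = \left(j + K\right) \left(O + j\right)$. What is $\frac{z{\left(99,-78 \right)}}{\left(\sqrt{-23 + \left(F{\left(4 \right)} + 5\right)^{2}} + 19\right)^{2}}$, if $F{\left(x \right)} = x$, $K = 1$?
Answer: $\frac{2100}{\left(19 + \sqrt{58}\right)^{2}} \approx 2.9644$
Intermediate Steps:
$z{\left(j,O \right)} = \left(1 + j\right) \left(O + j\right)$ ($z{\left(j,O \right)} = \left(j + 1\right) \left(O + j\right) = \left(1 + j\right) \left(O + j\right)$)
$\frac{z{\left(99,-78 \right)}}{\left(\sqrt{-23 + \left(F{\left(4 \right)} + 5\right)^{2}} + 19\right)^{2}} = \frac{-78 + 99 + 99^{2} - 7722}{\left(\sqrt{-23 + \left(4 + 5\right)^{2}} + 19\right)^{2}} = \frac{-78 + 99 + 9801 - 7722}{\left(\sqrt{-23 + 9^{2}} + 19\right)^{2}} = \frac{2100}{\left(\sqrt{-23 + 81} + 19\right)^{2}} = \frac{2100}{\left(\sqrt{58} + 19\right)^{2}} = \frac{2100}{\left(19 + \sqrt{58}\right)^{2}}$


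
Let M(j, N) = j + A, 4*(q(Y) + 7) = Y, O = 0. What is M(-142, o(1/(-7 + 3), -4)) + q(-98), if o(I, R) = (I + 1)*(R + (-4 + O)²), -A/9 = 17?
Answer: -653/2 ≈ -326.50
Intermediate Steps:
A = -153 (A = -9*17 = -153)
q(Y) = -7 + Y/4
o(I, R) = (1 + I)*(16 + R) (o(I, R) = (I + 1)*(R + (-4 + 0)²) = (1 + I)*(R + (-4)²) = (1 + I)*(R + 16) = (1 + I)*(16 + R))
M(j, N) = -153 + j (M(j, N) = j - 153 = -153 + j)
M(-142, o(1/(-7 + 3), -4)) + q(-98) = (-153 - 142) + (-7 + (¼)*(-98)) = -295 + (-7 - 49/2) = -295 - 63/2 = -653/2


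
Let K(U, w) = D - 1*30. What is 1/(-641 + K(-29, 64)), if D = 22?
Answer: -1/649 ≈ -0.0015408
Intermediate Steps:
K(U, w) = -8 (K(U, w) = 22 - 1*30 = 22 - 30 = -8)
1/(-641 + K(-29, 64)) = 1/(-641 - 8) = 1/(-649) = -1/649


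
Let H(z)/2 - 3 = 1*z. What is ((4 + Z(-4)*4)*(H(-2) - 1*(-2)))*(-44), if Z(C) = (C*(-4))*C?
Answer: 44352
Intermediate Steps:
H(z) = 6 + 2*z (H(z) = 6 + 2*(1*z) = 6 + 2*z)
Z(C) = -4*C² (Z(C) = (-4*C)*C = -4*C²)
((4 + Z(-4)*4)*(H(-2) - 1*(-2)))*(-44) = ((4 - 4*(-4)²*4)*((6 + 2*(-2)) - 1*(-2)))*(-44) = ((4 - 4*16*4)*((6 - 4) + 2))*(-44) = ((4 - 64*4)*(2 + 2))*(-44) = ((4 - 256)*4)*(-44) = -252*4*(-44) = -1008*(-44) = 44352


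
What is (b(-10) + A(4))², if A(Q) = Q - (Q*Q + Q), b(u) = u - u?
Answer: 256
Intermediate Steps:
b(u) = 0
A(Q) = -Q² (A(Q) = Q - (Q² + Q) = Q - (Q + Q²) = Q + (-Q - Q²) = -Q²)
(b(-10) + A(4))² = (0 - 1*4²)² = (0 - 1*16)² = (0 - 16)² = (-16)² = 256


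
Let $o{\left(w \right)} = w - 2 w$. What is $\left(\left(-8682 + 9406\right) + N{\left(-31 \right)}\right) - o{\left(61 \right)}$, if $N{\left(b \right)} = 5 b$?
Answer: $630$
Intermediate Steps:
$o{\left(w \right)} = - w$
$\left(\left(-8682 + 9406\right) + N{\left(-31 \right)}\right) - o{\left(61 \right)} = \left(\left(-8682 + 9406\right) + 5 \left(-31\right)\right) - \left(-1\right) 61 = \left(724 - 155\right) - -61 = 569 + 61 = 630$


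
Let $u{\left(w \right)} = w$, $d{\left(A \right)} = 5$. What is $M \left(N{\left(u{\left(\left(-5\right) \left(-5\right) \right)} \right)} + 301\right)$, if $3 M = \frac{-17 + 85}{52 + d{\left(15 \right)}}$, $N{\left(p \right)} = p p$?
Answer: $\frac{62968}{171} \approx 368.23$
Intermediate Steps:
$N{\left(p \right)} = p^{2}$
$M = \frac{68}{171}$ ($M = \frac{\left(-17 + 85\right) \frac{1}{52 + 5}}{3} = \frac{68 \cdot \frac{1}{57}}{3} = \frac{1}{3} \cdot \frac{68}{57} = \frac{68}{171} \approx 0.39766$)
$M \left(N{\left(u{\left(\left(-5\right) \left(-5\right) \right)} \right)} + 301\right) = \frac{68 \left(\left(\left(-5\right) \left(-5\right)\right)^{2} + 301\right)}{171} = \frac{68 \left(25^{2} + 301\right)}{171} = \frac{68 \left(625 + 301\right)}{171} = \frac{68}{171} \cdot 926 = \frac{62968}{171}$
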